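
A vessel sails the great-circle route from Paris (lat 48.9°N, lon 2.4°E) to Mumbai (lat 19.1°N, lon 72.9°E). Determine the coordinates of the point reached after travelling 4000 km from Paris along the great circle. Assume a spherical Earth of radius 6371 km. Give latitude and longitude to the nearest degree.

Convert each endpoint to a unit vector on the sphere (x = cos φ cos λ, y = cos φ sin λ, z = sin φ).
The central angle between the endpoints is δ = arccos(p₁·p₂) ≈ 1.100 rad (63.0°). The total great-circle distance is δ·R ≈ 1.100 × 6371 ≈ 7006 km, so the target fraction is f = 4000/7006 ≈ 0.571.
Interpolate at f ≈ 0.571 with slerp weights a = sin((1−f)δ)/sin δ ≈ 0.510, b = sin(fδ)/sin δ ≈ 0.659.
p = a·p₁ + b·p₂ ≈ (0.518, 0.609, 0.600); φ = arcsin(p_z) ≈ 36.87°, λ = atan2(p_y, p_x) ≈ 49.63°.

≈ lat 37°N, lon 50°E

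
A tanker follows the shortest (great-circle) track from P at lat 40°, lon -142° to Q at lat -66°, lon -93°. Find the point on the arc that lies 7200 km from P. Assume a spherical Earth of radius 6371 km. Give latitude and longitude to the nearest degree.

≈ lat -22°, lon -123°

The haversine formula gives a central angle δ ≈ 1.964 rad (112.5°) between the endpoints. The total great-circle distance is δ·R ≈ 1.964 × 6371 ≈ 12510 km, so the target fraction is f = 7200/12510 ≈ 0.576.
Interpolate at f ≈ 0.576 with slerp weights a = sin((1−f)δ)/sin δ ≈ 0.801, b = sin(fδ)/sin δ ≈ 0.979.
p = a·p₁ + b·p₂ ≈ (-0.505, -0.776, -0.379); φ = arcsin(p_z) ≈ -22.29°, λ = atan2(p_y, p_x) ≈ -123.05°.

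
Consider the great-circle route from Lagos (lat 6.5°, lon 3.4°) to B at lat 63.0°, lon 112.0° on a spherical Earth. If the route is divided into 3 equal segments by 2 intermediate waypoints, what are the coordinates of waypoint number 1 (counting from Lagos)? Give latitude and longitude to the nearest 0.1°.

Write both endpoints as unit vectors p₁, p₂ with components (cos φ cos λ, cos φ sin λ, sin φ).
The central angle between the endpoints is δ = arccos(p₁·p₂) ≈ 1.614 rad (92.5°).
Interpolate at f = 1/3 with slerp weights a = sin((1−f)δ)/sin δ ≈ 0.881, b = sin(fδ)/sin δ ≈ 0.513.
p = a·p₁ + b·p₂ ≈ (0.786, 0.268, 0.557); φ = arcsin(p_z) ≈ 33.82°, λ = atan2(p_y, p_x) ≈ 18.80°.

≈ lat 33.8°, lon 18.8°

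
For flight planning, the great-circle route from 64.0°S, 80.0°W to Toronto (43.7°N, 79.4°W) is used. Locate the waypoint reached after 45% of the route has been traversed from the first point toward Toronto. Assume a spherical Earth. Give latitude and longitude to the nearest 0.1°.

The haversine formula gives a central angle δ ≈ 1.880 rad (107.7°) between the endpoints.
Interpolate at f = 0.45 with slerp weights a = sin((1−f)δ)/sin δ ≈ 0.902, b = sin(fδ)/sin δ ≈ 0.786.
p = a·p₁ + b·p₂ ≈ (0.173, -0.948, -0.268); φ = arcsin(p_z) ≈ -15.54°, λ = atan2(p_y, p_x) ≈ -79.65°.

≈ 15.5°S, 79.6°W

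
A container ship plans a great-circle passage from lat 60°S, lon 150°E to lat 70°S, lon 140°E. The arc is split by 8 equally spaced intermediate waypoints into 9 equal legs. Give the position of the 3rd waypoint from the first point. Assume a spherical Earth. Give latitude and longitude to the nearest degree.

≈ lat 63°S, lon 147°E

Convert each endpoint to a unit vector on the sphere (x = cos φ cos λ, y = cos φ sin λ, z = sin φ).
The central angle between the endpoints is δ = arccos(p₁·p₂) ≈ 0.189 rad (10.8°).
Interpolate at f = 3/9 with slerp weights a = sin((1−f)δ)/sin δ ≈ 0.669, b = sin(fδ)/sin δ ≈ 0.335.
p = a·p₁ + b·p₂ ≈ (-0.377, 0.241, -0.894); φ = arcsin(p_z) ≈ -63.40°, λ = atan2(p_y, p_x) ≈ 147.45°.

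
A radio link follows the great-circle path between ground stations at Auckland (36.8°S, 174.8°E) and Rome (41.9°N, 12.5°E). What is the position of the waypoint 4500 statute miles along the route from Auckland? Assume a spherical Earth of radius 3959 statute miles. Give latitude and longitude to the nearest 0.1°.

≈ 3.8°N, 119.9°E

Convert each endpoint to a unit vector on the sphere (x = cos φ cos λ, y = cos φ sin λ, z = sin φ).
The central angle between the endpoints is δ = arccos(p₁·p₂) ≈ 2.887 rad (165.4°). The total great-circle distance is δ·R ≈ 2.887 × 3959 ≈ 11431 mi, so the target fraction is f = 4500/11431 ≈ 0.394.
Interpolate at f ≈ 0.394 with slerp weights a = sin((1−f)δ)/sin δ ≈ 3.910, b = sin(fδ)/sin δ ≈ 3.606.
p = a·p₁ + b·p₂ ≈ (-0.498, 0.865, 0.066); φ = arcsin(p_z) ≈ 3.76°, λ = atan2(p_y, p_x) ≈ 119.94°.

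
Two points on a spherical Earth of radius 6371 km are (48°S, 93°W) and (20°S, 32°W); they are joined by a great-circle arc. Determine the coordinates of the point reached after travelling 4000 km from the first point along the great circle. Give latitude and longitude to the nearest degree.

≈ (33°S, 49°W)

The haversine formula gives a central angle δ ≈ 0.978 rad (56.0°) between the endpoints. The total great-circle distance is δ·R ≈ 0.978 × 6371 ≈ 6228 km, so the target fraction is f = 4000/6228 ≈ 0.642.
Interpolate at f ≈ 0.642 with slerp weights a = sin((1−f)δ)/sin δ ≈ 0.413, b = sin(fδ)/sin δ ≈ 0.708.
p = a·p₁ + b·p₂ ≈ (0.550, -0.629, -0.549); φ = arcsin(p_z) ≈ -33.33°, λ = atan2(p_y, p_x) ≈ -48.83°.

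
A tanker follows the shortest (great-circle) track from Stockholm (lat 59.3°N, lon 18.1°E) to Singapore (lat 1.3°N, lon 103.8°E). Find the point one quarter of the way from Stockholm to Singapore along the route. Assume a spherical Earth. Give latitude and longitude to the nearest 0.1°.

≈ lat 52.1°N, lon 55.0°E

Write both endpoints as unit vectors p₁, p₂ with components (cos φ cos λ, cos φ sin λ, sin φ).
The central angle between the endpoints is δ = arccos(p₁·p₂) ≈ 1.513 rad (86.7°).
Interpolate at f = 1/4 with slerp weights a = sin((1−f)δ)/sin δ ≈ 0.908, b = sin(fδ)/sin δ ≈ 0.370.
p = a·p₁ + b·p₂ ≈ (0.352, 0.503, 0.789); φ = arcsin(p_z) ≈ 52.10°, λ = atan2(p_y, p_x) ≈ 54.99°.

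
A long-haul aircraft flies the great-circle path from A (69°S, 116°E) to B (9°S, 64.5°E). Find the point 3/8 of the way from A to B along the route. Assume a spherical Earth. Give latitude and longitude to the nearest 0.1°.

≈ (49.0°S, 82.7°E)

The haversine formula gives a central angle δ ≈ 1.196 rad (68.5°) between the endpoints.
Interpolate at f = 3/8 with slerp weights a = sin((1−f)δ)/sin δ ≈ 0.730, b = sin(fδ)/sin δ ≈ 0.466.
p = a·p₁ + b·p₂ ≈ (0.083, 0.651, -0.755); φ = arcsin(p_z) ≈ -49.01°, λ = atan2(p_y, p_x) ≈ 82.70°.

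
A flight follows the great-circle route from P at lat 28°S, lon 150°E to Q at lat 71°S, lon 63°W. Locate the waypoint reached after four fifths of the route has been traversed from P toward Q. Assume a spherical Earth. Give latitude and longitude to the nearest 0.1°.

Convert each endpoint to a unit vector on the sphere (x = cos φ cos λ, y = cos φ sin λ, z = sin φ).
The central angle between the endpoints is δ = arccos(p₁·p₂) ≈ 1.367 rad (78.3°).
Interpolate at f = 4/5 with slerp weights a = sin((1−f)δ)/sin δ ≈ 0.276, b = sin(fδ)/sin δ ≈ 0.907.
p = a·p₁ + b·p₂ ≈ (-0.077, -0.141, -0.987); φ = arcsin(p_z) ≈ -80.74°, λ = atan2(p_y, p_x) ≈ -118.48°.

≈ lat 80.7°S, lon 118.5°W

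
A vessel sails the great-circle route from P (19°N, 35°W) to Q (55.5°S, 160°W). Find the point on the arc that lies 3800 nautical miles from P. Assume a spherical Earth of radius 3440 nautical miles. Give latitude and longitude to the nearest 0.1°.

From cos δ = sin φ₁ sin φ₂ + cos φ₁ cos φ₂ cos Δλ, the central angle is δ ≈ 2.184 rad (125.1°). The total great-circle distance is δ·R ≈ 2.184 × 3440 ≈ 7513 nmi, so the target fraction is f = 3800/7513 ≈ 0.506.
Interpolate at f ≈ 0.506 with slerp weights a = sin((1−f)δ)/sin δ ≈ 1.078, b = sin(fδ)/sin δ ≈ 1.092.
p = a·p₁ + b·p₂ ≈ (0.254, -0.796, -0.549); φ = arcsin(p_z) ≈ -33.31°, λ = atan2(p_y, p_x) ≈ -72.33°.

≈ (33.3°S, 72.3°W)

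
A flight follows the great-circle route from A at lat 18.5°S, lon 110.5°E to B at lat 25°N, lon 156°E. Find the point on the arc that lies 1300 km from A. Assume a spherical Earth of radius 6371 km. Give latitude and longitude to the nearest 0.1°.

≈ lat 10.4°S, lon 119.2°E

From cos δ = sin φ₁ sin φ₂ + cos φ₁ cos φ₂ cos Δλ, the central angle is δ ≈ 1.083 rad (62.1°). The total great-circle distance is δ·R ≈ 1.083 × 6371 ≈ 6902 km, so the target fraction is f = 1300/6902 ≈ 0.188.
Interpolate at f ≈ 0.188 with slerp weights a = sin((1−f)δ)/sin δ ≈ 0.872, b = sin(fδ)/sin δ ≈ 0.229.
p = a·p₁ + b·p₂ ≈ (-0.479, 0.859, -0.180); φ = arcsin(p_z) ≈ -10.35°, λ = atan2(p_y, p_x) ≈ 119.17°.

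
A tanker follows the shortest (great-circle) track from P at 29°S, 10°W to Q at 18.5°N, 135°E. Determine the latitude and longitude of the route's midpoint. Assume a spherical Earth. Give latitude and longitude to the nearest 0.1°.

≈ 16.9°S, 69.8°E

The haversine formula gives a central angle δ ≈ 2.556 rad (146.4°) between the endpoints.
Interpolate at f = 1/2 with slerp weights a = sin((1−f)δ)/sin δ ≈ 1.732, b = sin(fδ)/sin δ ≈ 1.732.
p = a·p₁ + b·p₂ ≈ (0.330, 0.898, -0.290); φ = arcsin(p_z) ≈ -16.86°, λ = atan2(p_y, p_x) ≈ 69.81°.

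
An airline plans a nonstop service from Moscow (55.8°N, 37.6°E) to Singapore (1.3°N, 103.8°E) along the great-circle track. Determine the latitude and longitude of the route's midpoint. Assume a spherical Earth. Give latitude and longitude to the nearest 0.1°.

≈ (32.6°N, 81.1°E)

The haversine formula gives a central angle δ ≈ 1.323 rad (75.8°) between the endpoints.
Interpolate at f = 1/2 with slerp weights a = sin((1−f)δ)/sin δ ≈ 0.634, b = sin(fδ)/sin δ ≈ 0.634.
p = a·p₁ + b·p₂ ≈ (0.131, 0.832, 0.538); φ = arcsin(p_z) ≈ 32.58°, λ = atan2(p_y, p_x) ≈ 81.05°.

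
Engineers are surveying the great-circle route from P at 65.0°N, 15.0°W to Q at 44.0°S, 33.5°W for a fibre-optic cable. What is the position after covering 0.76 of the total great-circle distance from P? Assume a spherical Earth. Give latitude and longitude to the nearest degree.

Convert each endpoint to a unit vector on the sphere (x = cos φ cos λ, y = cos φ sin λ, z = sin φ).
The central angle between the endpoints is δ = arccos(p₁·p₂) ≈ 1.919 rad (110.0°).
Interpolate at f = 0.76 with slerp weights a = sin((1−f)δ)/sin δ ≈ 0.473, b = sin(fδ)/sin δ ≈ 1.057.
p = a·p₁ + b·p₂ ≈ (0.827, -0.471, -0.306); φ = arcsin(p_z) ≈ -17.81°, λ = atan2(p_y, p_x) ≈ -29.68°.

≈ 18°S, 30°W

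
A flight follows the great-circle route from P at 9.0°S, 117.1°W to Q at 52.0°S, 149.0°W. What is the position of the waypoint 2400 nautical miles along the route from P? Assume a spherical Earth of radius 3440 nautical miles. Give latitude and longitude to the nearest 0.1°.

From cos δ = sin φ₁ sin φ₂ + cos φ₁ cos φ₂ cos Δλ, the central angle is δ ≈ 0.877 rad (50.2°). The total great-circle distance is δ·R ≈ 0.877 × 3440 ≈ 3017 nmi, so the target fraction is f = 2400/3017 ≈ 0.796.
Interpolate at f ≈ 0.796 with slerp weights a = sin((1−f)δ)/sin δ ≈ 0.232, b = sin(fδ)/sin δ ≈ 0.836.
p = a·p₁ + b·p₂ ≈ (-0.545, -0.469, -0.695); φ = arcsin(p_z) ≈ -44.01°, λ = atan2(p_y, p_x) ≈ -139.31°.

≈ 44.0°S, 139.3°W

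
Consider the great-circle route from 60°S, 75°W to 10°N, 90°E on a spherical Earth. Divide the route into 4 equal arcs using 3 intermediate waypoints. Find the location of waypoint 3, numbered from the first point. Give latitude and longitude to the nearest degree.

Convert each endpoint to a unit vector on the sphere (x = cos φ cos λ, y = cos φ sin λ, z = sin φ).
The central angle between the endpoints is δ = arccos(p₁·p₂) ≈ 2.247 rad (128.8°).
Interpolate at f = 3/4 with slerp weights a = sin((1−f)δ)/sin δ ≈ 0.683, b = sin(fδ)/sin δ ≈ 1.274.
p = a·p₁ + b·p₂ ≈ (0.088, 0.925, -0.370); φ = arcsin(p_z) ≈ -21.74°, λ = atan2(p_y, p_x) ≈ 84.54°.

≈ 22°S, 85°E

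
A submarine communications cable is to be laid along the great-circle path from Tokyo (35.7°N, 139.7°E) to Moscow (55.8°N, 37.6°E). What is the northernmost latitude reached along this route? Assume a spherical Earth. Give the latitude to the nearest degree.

≈ 61°N

The great circle lies in the plane with unit normal n̂ = (p₁ × p₂)/|p₁ × p₂|.
Here n̂_z ≈ -0.484; the vertex latitude is φ_max = arccos|n̂_z| ≈ 61.1°.
Check via Clairaut: cos φ_max = |cos φ₁| · sin C = cos(35.7°)·sin(36.6°) ≈ 0.484, again giving ≈ 61.1°.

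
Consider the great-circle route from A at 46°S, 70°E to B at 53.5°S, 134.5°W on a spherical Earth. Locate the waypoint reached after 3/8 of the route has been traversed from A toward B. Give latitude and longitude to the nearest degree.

≈ 73°S, 95°E

Write both endpoints as unit vectors p₁, p₂ with components (cos φ cos λ, cos φ sin λ, sin φ).
The central angle between the endpoints is δ = arccos(p₁·p₂) ≈ 1.367 rad (78.3°).
Interpolate at f = 3/8 with slerp weights a = sin((1−f)δ)/sin δ ≈ 0.770, b = sin(fδ)/sin δ ≈ 0.501.
p = a·p₁ + b·p₂ ≈ (-0.026, 0.290, -0.957); φ = arcsin(p_z) ≈ -73.06°, λ = atan2(p_y, p_x) ≈ 95.09°.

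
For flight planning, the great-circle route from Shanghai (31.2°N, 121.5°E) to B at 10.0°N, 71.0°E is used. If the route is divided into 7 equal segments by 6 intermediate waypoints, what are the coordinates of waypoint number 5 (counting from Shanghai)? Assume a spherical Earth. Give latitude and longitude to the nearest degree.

≈ 17°N, 84°E

The haversine formula gives a central angle δ ≈ 0.895 rad (51.3°) between the endpoints.
Interpolate at f = 5/7 with slerp weights a = sin((1−f)δ)/sin δ ≈ 0.324, b = sin(fδ)/sin δ ≈ 0.765.
p = a·p₁ + b·p₂ ≈ (0.100, 0.948, 0.301); φ = arcsin(p_z) ≈ 17.50°, λ = atan2(p_y, p_x) ≈ 83.96°.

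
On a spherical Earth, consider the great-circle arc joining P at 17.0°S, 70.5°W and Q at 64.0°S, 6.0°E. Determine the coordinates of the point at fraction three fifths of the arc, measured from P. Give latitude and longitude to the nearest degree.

Convert each endpoint to a unit vector on the sphere (x = cos φ cos λ, y = cos φ sin λ, z = sin φ).
The central angle between the endpoints is δ = arccos(p₁·p₂) ≈ 1.202 rad (68.9°).
Interpolate at f = 3/5 with slerp weights a = sin((1−f)δ)/sin δ ≈ 0.496, b = sin(fδ)/sin δ ≈ 0.708.
p = a·p₁ + b·p₂ ≈ (0.467, -0.415, -0.781); φ = arcsin(p_z) ≈ -51.37°, λ = atan2(p_y, p_x) ≈ -41.60°.

≈ 51°S, 42°W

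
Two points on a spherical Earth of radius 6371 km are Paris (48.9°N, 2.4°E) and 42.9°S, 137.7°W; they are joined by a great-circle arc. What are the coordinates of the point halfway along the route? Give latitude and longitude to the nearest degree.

Convert each endpoint to a unit vector on the sphere (x = cos φ cos λ, y = cos φ sin λ, z = sin φ).
The central angle between the endpoints is δ = arccos(p₁·p₂) ≈ 2.652 rad (151.9°).
Interpolate at f = 1/2 with slerp weights a = sin((1−f)δ)/sin δ ≈ 2.062, b = sin(fδ)/sin δ ≈ 2.062.
p = a·p₁ + b·p₂ ≈ (0.237, -0.960, 0.150); φ = arcsin(p_z) ≈ 8.64°, λ = atan2(p_y, p_x) ≈ -76.12°.

≈ 9°N, 76°W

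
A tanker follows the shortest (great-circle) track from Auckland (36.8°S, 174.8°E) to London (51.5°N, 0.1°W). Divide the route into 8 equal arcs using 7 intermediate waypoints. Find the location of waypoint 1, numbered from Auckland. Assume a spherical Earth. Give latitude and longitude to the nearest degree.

≈ 17°S, 170°E

The haversine formula gives a central angle δ ≈ 2.877 rad (164.9°) between the endpoints.
Interpolate at f = 1/8 with slerp weights a = sin((1−f)δ)/sin δ ≈ 2.237, b = sin(fδ)/sin δ ≈ 1.348.
p = a·p₁ + b·p₂ ≈ (-0.945, 0.161, -0.285); φ = arcsin(p_z) ≈ -16.57°, λ = atan2(p_y, p_x) ≈ 170.34°.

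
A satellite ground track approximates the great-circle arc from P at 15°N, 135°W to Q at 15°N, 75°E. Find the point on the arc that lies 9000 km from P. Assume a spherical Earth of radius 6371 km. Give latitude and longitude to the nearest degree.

Write both endpoints as unit vectors p₁, p₂ with components (cos φ cos λ, cos φ sin λ, sin φ).
The central angle between the endpoints is δ = arccos(p₁·p₂) ≈ 2.405 rad (137.8°). The total great-circle distance is δ·R ≈ 2.405 × 6371 ≈ 15325 km, so the target fraction is f = 9000/15325 ≈ 0.587.
Interpolate at f ≈ 0.587 with slerp weights a = sin((1−f)δ)/sin δ ≈ 1.247, b = sin(fδ)/sin δ ≈ 1.471.
p = a·p₁ + b·p₂ ≈ (-0.484, 0.520, 0.703); φ = arcsin(p_z) ≈ 44.71°, λ = atan2(p_y, p_x) ≈ 132.95°.

≈ 45°N, 133°E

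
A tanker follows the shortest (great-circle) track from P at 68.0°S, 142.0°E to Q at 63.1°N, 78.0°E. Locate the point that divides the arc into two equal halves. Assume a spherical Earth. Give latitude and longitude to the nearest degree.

Write both endpoints as unit vectors p₁, p₂ with components (cos φ cos λ, cos φ sin λ, sin φ).
The central angle between the endpoints is δ = arccos(p₁·p₂) ≈ 2.423 rad (138.8°).
Interpolate at f = 1/2 with slerp weights a = sin((1−f)δ)/sin δ ≈ 1.422, b = sin(fδ)/sin δ ≈ 1.422.
p = a·p₁ + b·p₂ ≈ (-0.286, 0.957, -0.050); φ = arcsin(p_z) ≈ -2.88°, λ = atan2(p_y, p_x) ≈ 106.63°.

≈ 3°S, 107°E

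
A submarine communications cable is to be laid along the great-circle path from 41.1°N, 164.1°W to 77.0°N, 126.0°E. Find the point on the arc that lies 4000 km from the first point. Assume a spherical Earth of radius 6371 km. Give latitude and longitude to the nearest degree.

≈ 73°N, 160°E

Write both endpoints as unit vectors p₁, p₂ with components (cos φ cos λ, cos φ sin λ, sin φ).
The central angle between the endpoints is δ = arccos(p₁·p₂) ≈ 0.797 rad (45.7°). The total great-circle distance is δ·R ≈ 0.797 × 6371 ≈ 5078 km, so the target fraction is f = 4000/5078 ≈ 0.788.
Interpolate at f ≈ 0.788 with slerp weights a = sin((1−f)δ)/sin δ ≈ 0.235, b = sin(fδ)/sin δ ≈ 0.821.
p = a·p₁ + b·p₂ ≈ (-0.279, 0.101, 0.955); φ = arcsin(p_z) ≈ 72.73°, λ = atan2(p_y, p_x) ≈ 160.15°.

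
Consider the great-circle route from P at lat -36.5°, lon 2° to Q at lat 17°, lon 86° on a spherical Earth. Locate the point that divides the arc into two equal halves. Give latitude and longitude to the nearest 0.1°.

≈ lat -13.0°, lon 48.5°

Convert each endpoint to a unit vector on the sphere (x = cos φ cos λ, y = cos φ sin λ, z = sin φ).
The central angle between the endpoints is δ = arccos(p₁·p₂) ≈ 1.664 rad (95.4°).
Interpolate at f = 1/2 with slerp weights a = sin((1−f)δ)/sin δ ≈ 0.743, b = sin(fδ)/sin δ ≈ 0.743.
p = a·p₁ + b·p₂ ≈ (0.646, 0.729, -0.225); φ = arcsin(p_z) ≈ -12.98°, λ = atan2(p_y, p_x) ≈ 48.46°.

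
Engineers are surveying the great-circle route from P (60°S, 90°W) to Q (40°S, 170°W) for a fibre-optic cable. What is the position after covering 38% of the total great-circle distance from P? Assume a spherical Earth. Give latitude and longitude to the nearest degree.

≈ (59°S, 129°W)

Convert each endpoint to a unit vector on the sphere (x = cos φ cos λ, y = cos φ sin λ, z = sin φ).
The central angle between the endpoints is δ = arccos(p₁·p₂) ≈ 0.898 rad (51.5°).
Interpolate at f = 0.38 with slerp weights a = sin((1−f)δ)/sin δ ≈ 0.676, b = sin(fδ)/sin δ ≈ 0.428.
p = a·p₁ + b·p₂ ≈ (-0.323, -0.395, -0.860); φ = arcsin(p_z) ≈ -59.34°, λ = atan2(p_y, p_x) ≈ -129.27°.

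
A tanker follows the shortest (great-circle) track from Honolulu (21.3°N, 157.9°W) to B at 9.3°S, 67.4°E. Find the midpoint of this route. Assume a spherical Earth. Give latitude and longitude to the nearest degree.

The haversine formula gives a central angle δ ≈ 2.354 rad (134.9°) between the endpoints.
Interpolate at f = 1/2 with slerp weights a = sin((1−f)δ)/sin δ ≈ 1.303, b = sin(fδ)/sin δ ≈ 1.303.
p = a·p₁ + b·p₂ ≈ (-0.631, 0.730, 0.263); φ = arcsin(p_z) ≈ 15.23°, λ = atan2(p_y, p_x) ≈ 130.81°.

≈ 15°N, 131°E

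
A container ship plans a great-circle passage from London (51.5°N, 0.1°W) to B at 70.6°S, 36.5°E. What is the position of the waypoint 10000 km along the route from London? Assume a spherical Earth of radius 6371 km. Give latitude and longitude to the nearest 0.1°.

≈ 37.1°S, 17.5°E

Write both endpoints as unit vectors p₁, p₂ with components (cos φ cos λ, cos φ sin λ, sin φ).
The central angle between the endpoints is δ = arccos(p₁·p₂) ≈ 2.180 rad (124.9°). The total great-circle distance is δ·R ≈ 2.180 × 6371 ≈ 13888 km, so the target fraction is f = 10000/13888 ≈ 0.720.
Interpolate at f ≈ 0.720 with slerp weights a = sin((1−f)δ)/sin δ ≈ 0.699, b = sin(fδ)/sin δ ≈ 1.219.
p = a·p₁ + b·p₂ ≈ (0.761, 0.240, -0.603); φ = arcsin(p_z) ≈ -37.10°, λ = atan2(p_y, p_x) ≈ 17.52°.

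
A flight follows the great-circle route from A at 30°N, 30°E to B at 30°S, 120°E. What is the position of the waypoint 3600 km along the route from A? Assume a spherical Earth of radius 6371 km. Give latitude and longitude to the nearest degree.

≈ 12°N, 59°E

From cos δ = sin φ₁ sin φ₂ + cos φ₁ cos φ₂ cos Δλ, the central angle is δ ≈ 1.823 rad (104.5°). The total great-circle distance is δ·R ≈ 1.823 × 6371 ≈ 11617 km, so the target fraction is f = 3600/11617 ≈ 0.310.
Interpolate at f ≈ 0.310 with slerp weights a = sin((1−f)δ)/sin δ ≈ 0.983, b = sin(fδ)/sin δ ≈ 0.553.
p = a·p₁ + b·p₂ ≈ (0.498, 0.840, 0.215); φ = arcsin(p_z) ≈ 12.41°, λ = atan2(p_y, p_x) ≈ 59.37°.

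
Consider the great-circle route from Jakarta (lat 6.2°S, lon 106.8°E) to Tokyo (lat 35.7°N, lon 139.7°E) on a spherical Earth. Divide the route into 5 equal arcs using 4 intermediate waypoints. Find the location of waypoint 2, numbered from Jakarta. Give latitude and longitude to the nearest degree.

Write both endpoints as unit vectors p₁, p₂ with components (cos φ cos λ, cos φ sin λ, sin φ).
The central angle between the endpoints is δ = arccos(p₁·p₂) ≈ 0.909 rad (52.1°).
Interpolate at f = 2/5 with slerp weights a = sin((1−f)δ)/sin δ ≈ 0.658, b = sin(fδ)/sin δ ≈ 0.451.
p = a·p₁ + b·p₂ ≈ (-0.468, 0.863, 0.192); φ = arcsin(p_z) ≈ 11.07°, λ = atan2(p_y, p_x) ≈ 118.49°.

≈ lat 11°N, lon 118°E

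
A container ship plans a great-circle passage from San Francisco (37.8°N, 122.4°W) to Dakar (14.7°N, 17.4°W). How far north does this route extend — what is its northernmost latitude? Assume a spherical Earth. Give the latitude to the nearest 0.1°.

≈ 42.4°N

The great circle lies in the plane with unit normal n̂ = (p₁ × p₂)/|p₁ × p₂|.
Here n̂_z ≈ +0.739; the vertex latitude is φ_max = arccos|n̂_z| ≈ 42.4°.
Check via Clairaut: cos φ_max = |cos φ₁| · sin C = cos(37.8°)·sin(69.3°) ≈ 0.739, again giving ≈ 42.4°.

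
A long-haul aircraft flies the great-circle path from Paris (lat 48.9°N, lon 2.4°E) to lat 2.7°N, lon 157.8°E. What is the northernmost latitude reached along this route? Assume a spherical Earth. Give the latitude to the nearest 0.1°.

The great circle lies in the plane with unit normal n̂ = (p₁ × p₂)/|p₁ × p₂|.
Here n̂_z ≈ +0.330; the vertex latitude is φ_max = arccos|n̂_z| ≈ 70.7°.
Check via Clairaut: cos φ_max = |cos φ₁| · sin C = cos(48.9°)·sin(30.2°) ≈ 0.330, again giving ≈ 70.7°.

≈ 70.7°N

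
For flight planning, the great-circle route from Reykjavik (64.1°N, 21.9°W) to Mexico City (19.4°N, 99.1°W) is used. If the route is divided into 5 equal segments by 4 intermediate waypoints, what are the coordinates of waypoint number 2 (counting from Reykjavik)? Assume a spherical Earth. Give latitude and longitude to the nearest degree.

From cos δ = sin φ₁ sin φ₂ + cos φ₁ cos φ₂ cos Δλ, the central angle is δ ≈ 1.170 rad (67.0°).
Interpolate at f = 2/5 with slerp weights a = sin((1−f)δ)/sin δ ≈ 0.701, b = sin(fδ)/sin δ ≈ 0.490.
p = a·p₁ + b·p₂ ≈ (0.211, -0.571, 0.794); φ = arcsin(p_z) ≈ 52.53°, λ = atan2(p_y, p_x) ≈ -69.69°.

≈ 53°N, 70°W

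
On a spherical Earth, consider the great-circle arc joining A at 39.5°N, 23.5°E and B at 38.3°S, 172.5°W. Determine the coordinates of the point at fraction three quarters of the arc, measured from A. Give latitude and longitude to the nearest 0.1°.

From cos δ = sin φ₁ sin φ₂ + cos φ₁ cos φ₂ cos Δλ, the central angle is δ ≈ 2.924 rad (167.5°).
Interpolate at f = 3/4 with slerp weights a = sin((1−f)δ)/sin δ ≈ 3.086, b = sin(fδ)/sin δ ≈ 3.757.
p = a·p₁ + b·p₂ ≈ (-0.740, 0.565, -0.366); φ = arcsin(p_z) ≈ -21.46°, λ = atan2(p_y, p_x) ≈ 142.65°.

≈ 21.5°S, 142.7°E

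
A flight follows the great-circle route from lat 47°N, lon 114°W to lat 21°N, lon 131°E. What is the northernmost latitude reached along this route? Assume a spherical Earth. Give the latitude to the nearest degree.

The great circle lies in the plane with unit normal n̂ = (p₁ × p₂)/|p₁ × p₂|.
Here n̂_z ≈ -0.577; the vertex latitude is φ_max = arccos|n̂_z| ≈ 54.8°.
Check via Clairaut: cos φ_max = |cos φ₁| · sin C = cos(47.0°)·sin(57.8°) ≈ 0.577, again giving ≈ 54.8°.

≈ 55°N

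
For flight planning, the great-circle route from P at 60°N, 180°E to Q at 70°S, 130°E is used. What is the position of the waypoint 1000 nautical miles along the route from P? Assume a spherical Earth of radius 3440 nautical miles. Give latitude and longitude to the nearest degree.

From cos δ = sin φ₁ sin φ₂ + cos φ₁ cos φ₂ cos Δλ, the central angle is δ ≈ 2.352 rad (134.7°). The total great-circle distance is δ·R ≈ 2.352 × 3440 ≈ 8090 nmi, so the target fraction is f = 1000/8090 ≈ 0.124.
Interpolate at f ≈ 0.124 with slerp weights a = sin((1−f)δ)/sin δ ≈ 1.242, b = sin(fδ)/sin δ ≈ 0.404.
p = a·p₁ + b·p₂ ≈ (-0.710, 0.106, 0.696); φ = arcsin(p_z) ≈ 44.15°, λ = atan2(p_y, p_x) ≈ 171.53°.

≈ 44°N, 172°E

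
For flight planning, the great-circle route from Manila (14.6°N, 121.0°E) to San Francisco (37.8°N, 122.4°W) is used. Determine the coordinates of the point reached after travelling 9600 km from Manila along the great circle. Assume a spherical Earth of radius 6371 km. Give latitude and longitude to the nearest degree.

≈ 43°N, 140°W

Write both endpoints as unit vectors p₁, p₂ with components (cos φ cos λ, cos φ sin λ, sin φ).
The central angle between the endpoints is δ = arccos(p₁·p₂) ≈ 1.760 rad (100.8°). The total great-circle distance is δ·R ≈ 1.760 × 6371 ≈ 11212 km, so the target fraction is f = 9600/11212 ≈ 0.856.
Interpolate at f ≈ 0.856 with slerp weights a = sin((1−f)δ)/sin δ ≈ 0.255, b = sin(fδ)/sin δ ≈ 1.016.
p = a·p₁ + b·p₂ ≈ (-0.557, -0.466, 0.687); φ = arcsin(p_z) ≈ 43.39°, λ = atan2(p_y, p_x) ≈ -140.06°.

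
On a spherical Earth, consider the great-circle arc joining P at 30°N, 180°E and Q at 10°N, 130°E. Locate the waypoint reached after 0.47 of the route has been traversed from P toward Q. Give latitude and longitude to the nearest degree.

Convert each endpoint to a unit vector on the sphere (x = cos φ cos λ, y = cos φ sin λ, z = sin φ).
The central angle between the endpoints is δ = arccos(p₁·p₂) ≈ 0.883 rad (50.6°).
Interpolate at f = 0.47 with slerp weights a = sin((1−f)δ)/sin δ ≈ 0.584, b = sin(fδ)/sin δ ≈ 0.522.
p = a·p₁ + b·p₂ ≈ (-0.836, 0.394, 0.383); φ = arcsin(p_z) ≈ 22.49°, λ = atan2(p_y, p_x) ≈ 154.78°.

≈ 22°N, 155°E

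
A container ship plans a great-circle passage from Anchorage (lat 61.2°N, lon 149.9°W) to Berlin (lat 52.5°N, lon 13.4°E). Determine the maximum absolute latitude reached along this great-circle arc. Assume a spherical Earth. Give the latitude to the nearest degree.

≈ 85°N

The great circle lies in the plane with unit normal n̂ = (p₁ × p₂)/|p₁ × p₂|.
Here n̂_z ≈ +0.093; the vertex latitude is φ_max = arccos|n̂_z| ≈ 84.7°.
Check via Clairaut: cos φ_max = |cos φ₁| · sin C = cos(61.2°)·sin(11.1°) ≈ 0.093, again giving ≈ 84.7°.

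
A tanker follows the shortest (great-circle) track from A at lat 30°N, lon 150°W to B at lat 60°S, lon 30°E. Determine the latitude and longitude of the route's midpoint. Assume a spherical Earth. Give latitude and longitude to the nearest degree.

Convert each endpoint to a unit vector on the sphere (x = cos φ cos λ, y = cos φ sin λ, z = sin φ).
The central angle between the endpoints is δ = arccos(p₁·p₂) ≈ 2.618 rad (150.0°).
Interpolate at f = 1/2 with slerp weights a = sin((1−f)δ)/sin δ ≈ 1.932, b = sin(fδ)/sin δ ≈ 1.932.
p = a·p₁ + b·p₂ ≈ (-0.612, -0.354, -0.707); φ = arcsin(p_z) ≈ -45.00°, λ = atan2(p_y, p_x) ≈ -150.00°.

≈ lat 45°S, lon 150°W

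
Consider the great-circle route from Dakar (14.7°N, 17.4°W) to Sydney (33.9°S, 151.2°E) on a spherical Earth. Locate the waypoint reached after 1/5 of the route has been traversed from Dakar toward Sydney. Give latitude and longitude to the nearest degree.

Convert each endpoint to a unit vector on the sphere (x = cos φ cos λ, y = cos φ sin λ, z = sin φ).
The central angle between the endpoints is δ = arccos(p₁·p₂) ≈ 2.761 rad (158.2°).
Interpolate at f = 1/5 with slerp weights a = sin((1−f)δ)/sin δ ≈ 2.163, b = sin(fδ)/sin δ ≈ 1.413.
p = a·p₁ + b·p₂ ≈ (0.969, -0.061, -0.239); φ = arcsin(p_z) ≈ -13.84°, λ = atan2(p_y, p_x) ≈ -3.59°.

≈ 14°S, 4°W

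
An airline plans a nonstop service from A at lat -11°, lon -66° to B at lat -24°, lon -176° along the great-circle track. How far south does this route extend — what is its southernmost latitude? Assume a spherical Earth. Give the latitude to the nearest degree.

≈ -30°

The great circle lies in the plane with unit normal n̂ = (p₁ × p₂)/|p₁ × p₂|.
Here n̂_z ≈ -0.866; the vertex latitude is φ_max = arccos|n̂_z| ≈ 30.0°.
Check via Clairaut: cos φ_max = |cos φ₁| · sin C = cos(11.0°)·sin(118.1°) ≈ 0.866, again giving ≈ 30.0°.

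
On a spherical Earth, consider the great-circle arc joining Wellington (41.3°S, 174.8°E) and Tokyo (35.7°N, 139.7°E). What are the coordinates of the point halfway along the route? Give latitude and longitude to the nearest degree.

≈ 3°S, 157°E

Write both endpoints as unit vectors p₁, p₂ with components (cos φ cos λ, cos φ sin λ, sin φ).
The central angle between the endpoints is δ = arccos(p₁·p₂) ≈ 1.457 rad (83.5°).
Interpolate at f = 1/2 with slerp weights a = sin((1−f)δ)/sin δ ≈ 0.670, b = sin(fδ)/sin δ ≈ 0.670.
p = a·p₁ + b·p₂ ≈ (-0.916, 0.398, -0.051); φ = arcsin(p_z) ≈ -2.94°, λ = atan2(p_y, p_x) ≈ 156.55°.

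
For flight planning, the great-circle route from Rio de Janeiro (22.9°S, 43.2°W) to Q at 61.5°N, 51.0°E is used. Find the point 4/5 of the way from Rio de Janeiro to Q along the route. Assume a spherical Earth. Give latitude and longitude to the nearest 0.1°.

≈ 52.0°N, 13.2°E

Write both endpoints as unit vectors p₁, p₂ with components (cos φ cos λ, cos φ sin λ, sin φ).
The central angle between the endpoints is δ = arccos(p₁·p₂) ≈ 1.954 rad (112.0°).
Interpolate at f = 4/5 with slerp weights a = sin((1−f)δ)/sin δ ≈ 0.411, b = sin(fδ)/sin δ ≈ 1.078.
p = a·p₁ + b·p₂ ≈ (0.600, 0.141, 0.788); φ = arcsin(p_z) ≈ 51.98°, λ = atan2(p_y, p_x) ≈ 13.21°.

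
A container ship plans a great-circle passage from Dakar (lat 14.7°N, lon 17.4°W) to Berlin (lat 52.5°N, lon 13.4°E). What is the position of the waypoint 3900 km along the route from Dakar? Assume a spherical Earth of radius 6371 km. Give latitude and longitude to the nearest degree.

≈ lat 45°N, lon 4°E

The haversine formula gives a central angle δ ≈ 0.785 rad (45.0°) between the endpoints. The total great-circle distance is δ·R ≈ 0.785 × 6371 ≈ 5004 km, so the target fraction is f = 3900/5004 ≈ 0.779.
Interpolate at f ≈ 0.779 with slerp weights a = sin((1−f)δ)/sin δ ≈ 0.244, b = sin(fδ)/sin δ ≈ 0.813.
p = a·p₁ + b·p₂ ≈ (0.706, 0.044, 0.707); φ = arcsin(p_z) ≈ 44.96°, λ = atan2(p_y, p_x) ≈ 3.58°.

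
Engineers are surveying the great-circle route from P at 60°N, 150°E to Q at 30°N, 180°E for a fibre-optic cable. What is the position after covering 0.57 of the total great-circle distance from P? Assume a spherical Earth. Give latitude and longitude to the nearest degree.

The haversine formula gives a central angle δ ≈ 0.630 rad (36.1°) between the endpoints.
Interpolate at f = 0.57 with slerp weights a = sin((1−f)δ)/sin δ ≈ 0.454, b = sin(fδ)/sin δ ≈ 0.597.
p = a·p₁ + b·p₂ ≈ (-0.713, 0.114, 0.692); φ = arcsin(p_z) ≈ 43.76°, λ = atan2(p_y, p_x) ≈ 170.95°.

≈ 44°N, 171°E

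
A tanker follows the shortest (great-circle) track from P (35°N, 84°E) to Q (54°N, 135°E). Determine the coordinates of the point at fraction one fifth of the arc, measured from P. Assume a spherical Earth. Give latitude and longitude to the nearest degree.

Convert each endpoint to a unit vector on the sphere (x = cos φ cos λ, y = cos φ sin λ, z = sin φ).
The central angle between the endpoints is δ = arccos(p₁·p₂) ≈ 0.697 rad (39.9°).
Interpolate at f = 1/5 with slerp weights a = sin((1−f)δ)/sin δ ≈ 0.824, b = sin(fδ)/sin δ ≈ 0.216.
p = a·p₁ + b·p₂ ≈ (-0.019, 0.761, 0.648); φ = arcsin(p_z) ≈ 40.38°, λ = atan2(p_y, p_x) ≈ 91.46°.

≈ (40°N, 91°E)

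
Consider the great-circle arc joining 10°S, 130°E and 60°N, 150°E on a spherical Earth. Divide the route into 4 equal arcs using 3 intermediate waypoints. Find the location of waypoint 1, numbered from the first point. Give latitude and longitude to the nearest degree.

≈ 8°N, 133°E

From cos δ = sin φ₁ sin φ₂ + cos φ₁ cos φ₂ cos Δλ, the central angle is δ ≈ 1.253 rad (71.8°).
Interpolate at f = 1/4 with slerp weights a = sin((1−f)δ)/sin δ ≈ 0.850, b = sin(fδ)/sin δ ≈ 0.324.
p = a·p₁ + b·p₂ ≈ (-0.679, 0.722, 0.133); φ = arcsin(p_z) ≈ 7.66°, λ = atan2(p_y, p_x) ≈ 133.21°.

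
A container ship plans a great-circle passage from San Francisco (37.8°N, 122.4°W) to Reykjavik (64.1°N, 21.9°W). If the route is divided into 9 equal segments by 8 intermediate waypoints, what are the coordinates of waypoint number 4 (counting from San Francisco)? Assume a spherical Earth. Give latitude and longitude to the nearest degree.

≈ 59°N, 97°W

Convert each endpoint to a unit vector on the sphere (x = cos φ cos λ, y = cos φ sin λ, z = sin φ).
The central angle between the endpoints is δ = arccos(p₁·p₂) ≈ 1.060 rad (60.8°).
Interpolate at f = 4/9 with slerp weights a = sin((1−f)δ)/sin δ ≈ 0.637, b = sin(fδ)/sin δ ≈ 0.520.
p = a·p₁ + b·p₂ ≈ (-0.059, -0.510, 0.858); φ = arcsin(p_z) ≈ 59.14°, λ = atan2(p_y, p_x) ≈ -96.57°.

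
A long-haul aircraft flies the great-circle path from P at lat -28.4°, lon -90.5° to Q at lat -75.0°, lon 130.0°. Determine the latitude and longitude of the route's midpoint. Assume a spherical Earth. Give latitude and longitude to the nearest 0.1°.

From cos δ = sin φ₁ sin φ₂ + cos φ₁ cos φ₂ cos Δλ, the central angle is δ ≈ 1.280 rad (73.4°).
Interpolate at f = 1/2 with slerp weights a = sin((1−f)δ)/sin δ ≈ 0.623, b = sin(fδ)/sin δ ≈ 0.623.
p = a·p₁ + b·p₂ ≈ (-0.109, -0.425, -0.899); φ = arcsin(p_z) ≈ -64.00°, λ = atan2(p_y, p_x) ≈ -104.33°.

≈ lat -64.0°, lon -104.3°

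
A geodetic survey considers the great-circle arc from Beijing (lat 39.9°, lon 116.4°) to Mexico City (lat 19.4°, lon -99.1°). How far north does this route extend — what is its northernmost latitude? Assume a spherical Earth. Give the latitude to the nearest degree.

The great circle lies in the plane with unit normal n̂ = (p₁ × p₂)/|p₁ × p₂|.
Here n̂_z ≈ +0.453; the vertex latitude is φ_max = arccos|n̂_z| ≈ 63.0°.

≈ 63°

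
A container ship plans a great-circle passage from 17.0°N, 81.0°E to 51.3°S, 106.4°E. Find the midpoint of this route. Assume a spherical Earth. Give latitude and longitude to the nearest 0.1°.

≈ 17.5°S, 91.0°E

The haversine formula gives a central angle δ ≈ 1.254 rad (71.8°) between the endpoints.
Interpolate at f = 1/2 with slerp weights a = sin((1−f)δ)/sin δ ≈ 0.617, b = sin(fδ)/sin δ ≈ 0.617.
p = a·p₁ + b·p₂ ≈ (-0.017, 0.953, -0.301); φ = arcsin(p_z) ≈ -17.54°, λ = atan2(p_y, p_x) ≈ 91.00°.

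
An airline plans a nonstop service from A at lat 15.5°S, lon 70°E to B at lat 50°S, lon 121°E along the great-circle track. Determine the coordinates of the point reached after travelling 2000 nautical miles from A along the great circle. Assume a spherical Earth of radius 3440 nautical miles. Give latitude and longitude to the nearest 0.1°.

≈ lat 39.6°S, lon 96.3°E

The haversine formula gives a central angle δ ≈ 0.934 rad (53.5°) between the endpoints. The total great-circle distance is δ·R ≈ 0.934 × 3440 ≈ 3213 nmi, so the target fraction is f = 2000/3213 ≈ 0.622.
Interpolate at f ≈ 0.622 with slerp weights a = sin((1−f)δ)/sin δ ≈ 0.430, b = sin(fδ)/sin δ ≈ 0.683.
p = a·p₁ + b·p₂ ≈ (-0.085, 0.765, -0.638); φ = arcsin(p_z) ≈ -39.64°, λ = atan2(p_y, p_x) ≈ 96.30°.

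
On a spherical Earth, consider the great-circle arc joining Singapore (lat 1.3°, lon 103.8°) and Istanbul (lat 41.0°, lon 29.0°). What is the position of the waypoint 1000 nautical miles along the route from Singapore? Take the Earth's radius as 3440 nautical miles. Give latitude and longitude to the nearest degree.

Convert each endpoint to a unit vector on the sphere (x = cos φ cos λ, y = cos φ sin λ, z = sin φ).
The central angle between the endpoints is δ = arccos(p₁·p₂) ≈ 1.356 rad (77.7°). The total great-circle distance is δ·R ≈ 1.356 × 3440 ≈ 4666 nmi, so the target fraction is f = 1000/4666 ≈ 0.214.
Interpolate at f ≈ 0.214 with slerp weights a = sin((1−f)δ)/sin δ ≈ 0.896, b = sin(fδ)/sin δ ≈ 0.293.
p = a·p₁ + b·p₂ ≈ (-0.020, 0.977, 0.213); φ = arcsin(p_z) ≈ 12.28°, λ = atan2(p_y, p_x) ≈ 91.17°.

≈ lat 12°, lon 91°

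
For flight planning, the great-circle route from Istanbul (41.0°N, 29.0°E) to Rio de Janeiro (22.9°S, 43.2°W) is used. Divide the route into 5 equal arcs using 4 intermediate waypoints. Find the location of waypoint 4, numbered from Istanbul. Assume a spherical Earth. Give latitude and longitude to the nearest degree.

Write both endpoints as unit vectors p₁, p₂ with components (cos φ cos λ, cos φ sin λ, sin φ).
The central angle between the endpoints is δ = arccos(p₁·p₂) ≈ 1.614 rad (92.5°).
Interpolate at f = 4/5 with slerp weights a = sin((1−f)δ)/sin δ ≈ 0.317, b = sin(fδ)/sin δ ≈ 0.962.
p = a·p₁ + b·p₂ ≈ (0.855, -0.490, -0.166); φ = arcsin(p_z) ≈ -9.56°, λ = atan2(p_y, p_x) ≈ -29.83°.

≈ (10°S, 30°W)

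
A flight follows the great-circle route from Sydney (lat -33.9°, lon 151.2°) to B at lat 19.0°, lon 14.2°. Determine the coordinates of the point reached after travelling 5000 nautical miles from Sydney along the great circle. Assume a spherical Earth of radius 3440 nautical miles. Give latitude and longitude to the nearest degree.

Write both endpoints as unit vectors p₁, p₂ with components (cos φ cos λ, cos φ sin λ, sin φ).
The central angle between the endpoints is δ = arccos(p₁·p₂) ≈ 2.427 rad (139.1°). The total great-circle distance is δ·R ≈ 2.427 × 3440 ≈ 8350 nmi, so the target fraction is f = 5000/8350 ≈ 0.599.
Interpolate at f ≈ 0.599 with slerp weights a = sin((1−f)δ)/sin δ ≈ 1.262, b = sin(fδ)/sin δ ≈ 1.516.
p = a·p₁ + b·p₂ ≈ (0.471, 0.856, -0.211); φ = arcsin(p_z) ≈ -12.16°, λ = atan2(p_y, p_x) ≈ 61.17°.

≈ lat -12°, lon 61°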